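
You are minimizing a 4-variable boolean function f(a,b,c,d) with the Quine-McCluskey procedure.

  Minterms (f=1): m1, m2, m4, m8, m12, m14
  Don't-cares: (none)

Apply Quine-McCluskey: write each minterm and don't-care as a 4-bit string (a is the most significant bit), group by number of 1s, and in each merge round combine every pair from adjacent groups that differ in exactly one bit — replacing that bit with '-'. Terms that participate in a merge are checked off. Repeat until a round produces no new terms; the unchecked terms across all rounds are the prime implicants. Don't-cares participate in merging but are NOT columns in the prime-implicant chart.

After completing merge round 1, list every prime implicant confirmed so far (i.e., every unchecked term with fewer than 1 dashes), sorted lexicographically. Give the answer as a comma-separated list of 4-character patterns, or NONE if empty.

[col 0] 0001, 0010, 0100*, 1000*, 1100*, 1110*
[col 1] -100, 1-00, 11-0
Prime implicants: -100, 0001, 0010, 1-00, 11-0

0001, 0010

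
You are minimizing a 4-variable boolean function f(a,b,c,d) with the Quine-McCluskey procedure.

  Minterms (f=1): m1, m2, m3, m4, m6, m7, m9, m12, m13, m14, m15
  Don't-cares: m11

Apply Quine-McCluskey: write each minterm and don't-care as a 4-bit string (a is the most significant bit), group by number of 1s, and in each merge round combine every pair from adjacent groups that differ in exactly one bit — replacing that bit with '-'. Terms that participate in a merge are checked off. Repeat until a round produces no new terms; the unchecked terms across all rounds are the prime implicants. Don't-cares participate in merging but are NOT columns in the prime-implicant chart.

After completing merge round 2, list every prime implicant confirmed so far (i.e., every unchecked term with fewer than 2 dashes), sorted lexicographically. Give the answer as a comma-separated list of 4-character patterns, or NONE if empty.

[col 0] 0001*, 0010*, 0011*, 0100*, 0110*, 0111*, 1001*, 1011*, 1100*, 1101*, 1110*, 1111*
[col 1] -001*, -011*, -100*, -110*, -111*, 0-10*, 0-11*, 00-1*, 001-*, 01-0*, 011-*, 1-01*, 1-11*, 10-1*, 11-0*, 11-1*, 110-*, 111-*
[col 2] --11, -0-1, -1-0, -11-, 0-1-, 1--1, 11--
Prime implicants: --11, -0-1, -1-0, -11-, 0-1-, 1--1, 11--

NONE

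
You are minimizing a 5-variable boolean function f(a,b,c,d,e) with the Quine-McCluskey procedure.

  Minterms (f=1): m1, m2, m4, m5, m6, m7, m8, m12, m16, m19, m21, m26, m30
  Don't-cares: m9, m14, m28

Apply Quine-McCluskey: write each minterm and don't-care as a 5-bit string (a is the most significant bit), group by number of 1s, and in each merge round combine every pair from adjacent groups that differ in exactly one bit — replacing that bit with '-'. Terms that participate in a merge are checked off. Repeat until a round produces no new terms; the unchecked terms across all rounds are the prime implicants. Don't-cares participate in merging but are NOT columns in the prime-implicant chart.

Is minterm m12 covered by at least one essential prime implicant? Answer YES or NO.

Round 0: 00001✓ 00010✓ 00100✓ 00101✓ 00110✓ 00111✓ 01000✓ 01001✓ 01100✓ 01110✓ 10000 10011 10101✓ 11010✓ 11100✓ 11110✓
Round 1: -0101 -1100✓ -1110✓ 0-001 0-100✓ 0-110✓ 00-01 00-10 001-0✓ 001-1✓ 0010-✓ 0011-✓ 01-00 0100- 011-0✓ 11-10 111-0✓
Round 2: -11-0 0-1-0 001--
PIs = {-0101, -11-0, 0-001, 0-1-0, 00-01, 00-10, 001--, 01-00, 0100-, 10000, 10011, 11-10}
Coverage chart:
  m1: 0-001,00-01
  m2: 00-10 ←essential
  m4: 0-1-0,001--
  m5: -0101,00-01,001--
  m6: 0-1-0,00-10,001--
  m7: 001-- ←essential
  m8: 01-00,0100-
  m12: -11-0,0-1-0,01-00
  m16: 10000 ←essential
  m19: 10011 ←essential
  m21: -0101 ←essential
  m26: 11-10 ←essential
  m30: -11-0,11-10
Essential: -0101, 00-10, 001--, 10000, 10011, 11-10

NO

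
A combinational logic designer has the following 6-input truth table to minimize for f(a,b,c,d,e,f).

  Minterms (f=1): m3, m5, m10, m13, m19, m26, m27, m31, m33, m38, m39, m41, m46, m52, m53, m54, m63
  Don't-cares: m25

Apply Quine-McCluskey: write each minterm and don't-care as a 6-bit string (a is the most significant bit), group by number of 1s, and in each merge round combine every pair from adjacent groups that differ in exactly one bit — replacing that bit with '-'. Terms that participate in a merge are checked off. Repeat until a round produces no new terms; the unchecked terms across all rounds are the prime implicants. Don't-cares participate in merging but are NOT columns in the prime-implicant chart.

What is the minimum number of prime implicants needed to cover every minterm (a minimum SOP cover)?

[col 0] 000011*, 000101*, 001010*, 001101*, 010011*, 011001*, 011010*, 011011*, 011111*, 100001*, 100110*, 100111*, 101001*, 101110*, 110100*, 110101*, 110110*, 111111*
[col 1] -11111, 0-0011, 0-1010, 00-101, 01-011, 011-11, 0110-1, 01101-, 1-0110, 10-001, 10-110, 10011-, 1101-0, 11010-
Prime implicants: -11111, 0-0011, 0-1010, 00-101, 01-011, 011-11, 0110-1, 01101-, 1-0110, 10-001, 10-110, 10011-, 1101-0, 11010-
PI chart (minterm → PIs covering it):
  3 | 0-0011  (sole → essential)
  5 | 00-101  (sole → essential)
  10 | 0-1010  (sole → essential)
  13 | 00-101  (sole → essential)
  19 | 0-0011,01-011
  26 | 0-1010,01101-
  27 | 01-011,011-11,0110-1,01101-
  31 | -11111,011-11
  33 | 10-001  (sole → essential)
  38 | 1-0110,10-110,10011-
  39 | 10011-  (sole → essential)
  41 | 10-001  (sole → essential)
  46 | 10-110  (sole → essential)
  52 | 1101-0,11010-
  53 | 11010-  (sole → essential)
  54 | 1-0110,1101-0
  63 | -11111  (sole → essential)
Essential prime implicants: -11111, 0-0011, 0-1010, 00-101, 10-001, 10-110, 10011-, 11010-
Petrick residual → 01-011, 1-0110
Minimum SOP uses 10 PIs: bcdef + a'c'd'ef + a'cd'ef' + a'b'de'f + a'bd'ef + ac'def' + ab'd'e'f + ab'def' + ab'c'de + abc'de'

10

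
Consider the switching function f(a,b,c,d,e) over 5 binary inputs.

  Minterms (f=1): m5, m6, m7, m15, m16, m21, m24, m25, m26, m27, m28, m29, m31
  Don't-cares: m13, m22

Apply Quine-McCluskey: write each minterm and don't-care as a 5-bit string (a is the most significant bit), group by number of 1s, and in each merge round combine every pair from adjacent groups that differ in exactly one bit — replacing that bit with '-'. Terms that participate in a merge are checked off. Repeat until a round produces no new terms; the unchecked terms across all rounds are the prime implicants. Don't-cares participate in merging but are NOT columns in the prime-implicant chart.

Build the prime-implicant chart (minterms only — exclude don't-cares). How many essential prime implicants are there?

Round 0: 00101✓ 00110✓ 00111✓ 01101✓ 01111✓ 10000✓ 10101✓ 10110✓ 11000✓ 11001✓ 11010✓ 11011✓ 11100✓ 11101✓ 11111✓
Round 1: -0101✓ -0110 -1101✓ -1111✓ 0-101✓ 0-111✓ 001-1✓ 0011- 011-1✓ 1-000 1-101✓ 11-00✓ 11-01✓ 11-11✓ 110-0✓ 110-1✓ 1100-✓ 1101-✓ 111-1✓ 1110-✓
Round 2: --101 -11-1 0-1-1 11--1 11-0- 110--
PIs = {--101, -0110, -11-1, 0-1-1, 0011-, 1-000, 11--1, 11-0-, 110--}
Coverage chart:
  m5: --101,0-1-1
  m6: -0110,0011-
  m7: 0-1-1,0011-
  m15: -11-1,0-1-1
  m16: 1-000 ←essential
  m21: --101 ←essential
  m24: 1-000,11-0-,110--
  m25: 11--1,11-0-,110--
  m26: 110-- ←essential
  m27: 11--1,110--
  m28: 11-0- ←essential
  m29: --101,-11-1,11--1,11-0-
  m31: -11-1,11--1
Essential: --101, 1-000, 11-0-, 110--

4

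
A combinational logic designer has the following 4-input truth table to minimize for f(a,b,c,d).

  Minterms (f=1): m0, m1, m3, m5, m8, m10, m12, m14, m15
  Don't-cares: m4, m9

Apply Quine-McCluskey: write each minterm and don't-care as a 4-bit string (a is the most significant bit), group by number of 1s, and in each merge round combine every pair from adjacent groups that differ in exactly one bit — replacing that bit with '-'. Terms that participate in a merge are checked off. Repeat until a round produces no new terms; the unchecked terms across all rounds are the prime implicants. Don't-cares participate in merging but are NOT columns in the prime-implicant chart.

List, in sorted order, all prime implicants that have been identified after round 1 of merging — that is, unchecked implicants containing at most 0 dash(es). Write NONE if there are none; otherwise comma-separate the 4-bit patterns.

[col 0] 0000*, 0001*, 0011*, 0100*, 0101*, 1000*, 1001*, 1010*, 1100*, 1110*, 1111*
[col 1] -000*, -001*, -100*, 0-00*, 0-01*, 00-1, 000-*, 010-*, 1-00*, 1-10*, 10-0*, 100-*, 11-0*, 111-
[col 2] --00, -00-, 0-0-, 1--0
Prime implicants: --00, -00-, 0-0-, 00-1, 1--0, 111-

NONE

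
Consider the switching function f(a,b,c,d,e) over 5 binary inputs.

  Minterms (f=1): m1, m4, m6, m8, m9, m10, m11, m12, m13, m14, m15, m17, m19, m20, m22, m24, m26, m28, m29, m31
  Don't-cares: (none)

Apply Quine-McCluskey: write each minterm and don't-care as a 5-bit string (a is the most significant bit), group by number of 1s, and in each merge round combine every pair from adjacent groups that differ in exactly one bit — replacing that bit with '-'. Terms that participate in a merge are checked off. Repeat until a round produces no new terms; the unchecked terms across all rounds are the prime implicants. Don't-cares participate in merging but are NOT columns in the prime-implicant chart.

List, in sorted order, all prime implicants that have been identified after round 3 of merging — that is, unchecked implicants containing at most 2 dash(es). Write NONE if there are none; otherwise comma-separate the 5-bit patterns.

[col 0] 00001*, 00100*, 00110*, 01000*, 01001*, 01010*, 01011*, 01100*, 01101*, 01110*, 01111*, 10001*, 10011*, 10100*, 10110*, 11000*, 11010*, 11100*, 11101*, 11111*
[col 1] -0001, -0100*, -0110*, -1000*, -1010*, -1100*, -1101*, -1111*, 0-001, 0-100*, 0-110*, 001-0*, 01-00*, 01-01*, 01-10*, 01-11*, 010-0*, 010-1*, 0100-*, 0101-*, 011-0*, 011-1*, 0110-*, 0111-*, 1-100*, 100-1, 101-0*, 11-00*, 110-0*, 111-1*, 1110-*
[col 2] --100, -01-0, -1-00, -10-0, -11-1, -110-, 0-1-0, 01--0*, 01--1*, 01-0-*, 01-1-*, 010--*, 011--*
[col 3] 01---
Prime implicants: --100, -0001, -01-0, -1-00, -10-0, -11-1, -110-, 0-001, 0-1-0, 01---, 100-1

--100, -0001, -01-0, -1-00, -10-0, -11-1, -110-, 0-001, 0-1-0, 100-1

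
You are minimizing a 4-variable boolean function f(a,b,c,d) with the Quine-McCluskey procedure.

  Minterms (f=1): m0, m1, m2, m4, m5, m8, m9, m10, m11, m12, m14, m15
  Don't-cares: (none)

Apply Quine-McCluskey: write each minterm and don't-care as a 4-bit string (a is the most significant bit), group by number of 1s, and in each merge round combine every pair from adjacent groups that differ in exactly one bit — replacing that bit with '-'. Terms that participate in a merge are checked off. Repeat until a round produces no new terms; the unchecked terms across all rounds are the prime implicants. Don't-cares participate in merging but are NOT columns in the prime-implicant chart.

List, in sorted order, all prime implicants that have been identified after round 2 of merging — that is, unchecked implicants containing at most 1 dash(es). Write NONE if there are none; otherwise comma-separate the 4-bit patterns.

NONE

size-2^0 implicants → 0000(✓)  0001(✓)  0010(✓)  0100(✓)  0101(✓)  1000(✓)  1001(✓)  1010(✓)  1011(✓)  1100(✓)  1110(✓)  1111(✓)
size-2^1 implicants → -000(✓)  -001(✓)  -010(✓)  -100(✓)  0-00(✓)  0-01(✓)  00-0(✓)  000-(✓)  010-(✓)  1-00(✓)  1-10(✓)  1-11(✓)  10-0(✓)  10-1(✓)  100-(✓)  101-(✓)  11-0(✓)  111-(✓)
size-2^2 implicants → --00  -0-0  -00-  0-0-  1--0  1-1-  10--
Unchecked terms (primes): --00, -0-0, -00-, 0-0-, 1--0, 1-1-, 10--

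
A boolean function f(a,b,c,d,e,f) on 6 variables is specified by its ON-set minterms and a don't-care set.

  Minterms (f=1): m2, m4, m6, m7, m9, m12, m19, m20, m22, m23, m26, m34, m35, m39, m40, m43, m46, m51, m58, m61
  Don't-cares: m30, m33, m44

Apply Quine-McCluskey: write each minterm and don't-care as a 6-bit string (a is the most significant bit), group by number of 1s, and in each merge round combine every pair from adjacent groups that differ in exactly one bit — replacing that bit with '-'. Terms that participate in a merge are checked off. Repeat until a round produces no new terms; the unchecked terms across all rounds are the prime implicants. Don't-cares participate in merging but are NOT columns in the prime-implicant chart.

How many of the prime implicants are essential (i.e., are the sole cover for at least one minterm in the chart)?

7

size-2^0 implicants → 000010(✓)  000100(✓)  000110(✓)  000111(✓)  001001  001100(✓)  010011(✓)  010100(✓)  010110(✓)  010111(✓)  011010(✓)  011110(✓)  100001(✓)  100010(✓)  100011(✓)  100111(✓)  101000(✓)  101011(✓)  101100(✓)  101110(✓)  110011(✓)  111010(✓)  111101
size-2^1 implicants → -00010  -00111  -01100  -10011  -11010  0-0100(✓)  0-0110(✓)  0-0111(✓)  00-100  000-10  0001-0(✓)  00011-(✓)  01-110  010-11  0101-0(✓)  01011-(✓)  011-10  1-0011  10-011  100-11  1000-1  10001-  101-00  1011-0
size-2^2 implicants → 0-01-0  0-011-
Unchecked terms (primes): -00010, -00111, -01100, -10011, -11010, 0-01-0, 0-011-, 00-100, 000-10, 001001, 01-110, 010-11, 011-10, 1-0011, 10-011, 100-11, 1000-1, 10001-, 101-00, 1011-0, 111101
Minterm coverage:
  m2 ⊆ -00010,000-10
  m4 ⊆ 0-01-0,00-100
  m6 ⊆ 0-01-0,0-011-,000-10
  m7 ⊆ -00111,0-011-
  m9 ⊆ 001001 [E]
  m12 ⊆ -01100,00-100
  m19 ⊆ -10011,010-11
  m20 ⊆ 0-01-0 [E]
  m22 ⊆ 0-01-0,0-011-,01-110
  m23 ⊆ 0-011-,010-11
  m26 ⊆ -11010,011-10
  m34 ⊆ -00010,10001-
  m35 ⊆ 1-0011,10-011,100-11,1000-1,10001-
  m39 ⊆ -00111,100-11
  m40 ⊆ 101-00 [E]
  m43 ⊆ 10-011 [E]
  m46 ⊆ 1011-0 [E]
  m51 ⊆ -10011,1-0011
  m58 ⊆ -11010 [E]
  m61 ⊆ 111101 [E]
E = {-11010, 0-01-0, 001001, 10-011, 101-00, 1011-0, 111101}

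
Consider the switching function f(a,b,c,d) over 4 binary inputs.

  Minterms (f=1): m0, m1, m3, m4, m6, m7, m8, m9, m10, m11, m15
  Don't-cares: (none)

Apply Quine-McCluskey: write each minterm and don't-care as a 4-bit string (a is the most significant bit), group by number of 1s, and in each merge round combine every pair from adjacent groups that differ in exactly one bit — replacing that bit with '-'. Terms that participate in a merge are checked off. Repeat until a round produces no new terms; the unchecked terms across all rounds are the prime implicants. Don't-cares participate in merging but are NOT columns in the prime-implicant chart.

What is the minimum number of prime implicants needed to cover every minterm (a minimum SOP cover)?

[col 0] 0000*, 0001*, 0011*, 0100*, 0110*, 0111*, 1000*, 1001*, 1010*, 1011*, 1111*
[col 1] -000*, -001*, -011*, -111*, 0-00, 0-11*, 00-1*, 000-*, 01-0, 011-, 1-11*, 10-0*, 10-1*, 100-*, 101-*
[col 2] --11, -0-1, -00-, 10--
Prime implicants: --11, -0-1, -00-, 0-00, 01-0, 011-, 10--
PI chart (minterm → PIs covering it):
  0 | -00-,0-00
  1 | -0-1,-00-
  3 | --11,-0-1
  4 | 0-00,01-0
  6 | 01-0,011-
  7 | --11,011-
  8 | -00-,10--
  9 | -0-1,-00-,10--
  10 | 10--  (sole → essential)
  11 | --11,-0-1,10--
  15 | --11  (sole → essential)
Essential prime implicants: --11, 10--
Petrick residual → -00-, 01-0
Minimum SOP uses 4 PIs: cd + b'c' + a'bd' + ab'

4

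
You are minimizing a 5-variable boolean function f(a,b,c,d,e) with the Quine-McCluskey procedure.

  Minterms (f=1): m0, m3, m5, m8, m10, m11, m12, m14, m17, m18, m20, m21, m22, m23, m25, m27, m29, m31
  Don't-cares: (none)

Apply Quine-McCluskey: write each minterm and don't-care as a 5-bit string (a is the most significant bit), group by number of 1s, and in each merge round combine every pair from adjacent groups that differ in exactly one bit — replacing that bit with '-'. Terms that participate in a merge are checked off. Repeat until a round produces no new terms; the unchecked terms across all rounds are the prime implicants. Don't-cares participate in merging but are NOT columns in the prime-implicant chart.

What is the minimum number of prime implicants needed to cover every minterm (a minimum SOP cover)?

size-2^0 implicants → 00000(✓)  00011(✓)  00101(✓)  01000(✓)  01010(✓)  01011(✓)  01100(✓)  01110(✓)  10001(✓)  10010(✓)  10100(✓)  10101(✓)  10110(✓)  10111(✓)  11001(✓)  11011(✓)  11101(✓)  11111(✓)
size-2^1 implicants → -0101  -1011  0-000  0-011  01-00(✓)  01-10(✓)  010-0(✓)  0101-  011-0(✓)  1-001(✓)  1-101(✓)  1-111(✓)  10-01(✓)  10-10  101-0(✓)  101-1(✓)  1010-(✓)  1011-(✓)  11-01(✓)  11-11(✓)  110-1(✓)  111-1(✓)
size-2^2 implicants → 01--0  1--01  1-1-1  101--  11--1
Unchecked terms (primes): -0101, -1011, 0-000, 0-011, 01--0, 0101-, 1--01, 1-1-1, 10-10, 101--, 11--1
Minterm coverage:
  m0 ⊆ 0-000 [E]
  m3 ⊆ 0-011 [E]
  m5 ⊆ -0101 [E]
  m8 ⊆ 0-000,01--0
  m10 ⊆ 01--0,0101-
  m11 ⊆ -1011,0-011,0101-
  m12 ⊆ 01--0 [E]
  m14 ⊆ 01--0 [E]
  m17 ⊆ 1--01 [E]
  m18 ⊆ 10-10 [E]
  m20 ⊆ 101-- [E]
  m21 ⊆ -0101,1--01,1-1-1,101--
  m22 ⊆ 10-10,101--
  m23 ⊆ 1-1-1,101--
  m25 ⊆ 1--01,11--1
  m27 ⊆ -1011,11--1
  m29 ⊆ 1--01,1-1-1,11--1
  m31 ⊆ 1-1-1,11--1
E = {-0101, 0-000, 0-011, 01--0, 1--01, 10-10, 101--}
Petrick residual → 11--1
Cover = b'cd'e + a'c'd'e' + a'c'de + a'be' + ad'e + ab'de' + ab'c + abe  |cover|=8

8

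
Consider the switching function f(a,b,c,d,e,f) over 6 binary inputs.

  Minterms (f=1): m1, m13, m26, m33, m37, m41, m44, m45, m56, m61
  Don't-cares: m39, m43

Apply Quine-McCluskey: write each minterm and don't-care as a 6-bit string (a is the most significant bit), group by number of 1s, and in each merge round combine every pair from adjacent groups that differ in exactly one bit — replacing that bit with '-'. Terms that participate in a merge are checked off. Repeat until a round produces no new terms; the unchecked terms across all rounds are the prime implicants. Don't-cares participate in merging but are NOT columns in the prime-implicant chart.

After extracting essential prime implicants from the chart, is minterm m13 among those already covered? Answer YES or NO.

YES

size-2^0 implicants → 000001(✓)  001101(✓)  011010  100001(✓)  100101(✓)  100111(✓)  101001(✓)  101011(✓)  101100(✓)  101101(✓)  111000  111101(✓)
size-2^1 implicants → -00001  -01101  1-1101  10-001(✓)  10-101(✓)  100-01(✓)  1001-1  101-01(✓)  1010-1  10110-
size-2^2 implicants → 10--01
Unchecked terms (primes): -00001, -01101, 011010, 1-1101, 10--01, 1001-1, 1010-1, 10110-, 111000
Minterm coverage:
  m1 ⊆ -00001 [E]
  m13 ⊆ -01101 [E]
  m26 ⊆ 011010 [E]
  m33 ⊆ -00001,10--01
  m37 ⊆ 10--01,1001-1
  m41 ⊆ 10--01,1010-1
  m44 ⊆ 10110- [E]
  m45 ⊆ -01101,1-1101,10--01,10110-
  m56 ⊆ 111000 [E]
  m61 ⊆ 1-1101 [E]
E = {-00001, -01101, 011010, 1-1101, 10110-, 111000}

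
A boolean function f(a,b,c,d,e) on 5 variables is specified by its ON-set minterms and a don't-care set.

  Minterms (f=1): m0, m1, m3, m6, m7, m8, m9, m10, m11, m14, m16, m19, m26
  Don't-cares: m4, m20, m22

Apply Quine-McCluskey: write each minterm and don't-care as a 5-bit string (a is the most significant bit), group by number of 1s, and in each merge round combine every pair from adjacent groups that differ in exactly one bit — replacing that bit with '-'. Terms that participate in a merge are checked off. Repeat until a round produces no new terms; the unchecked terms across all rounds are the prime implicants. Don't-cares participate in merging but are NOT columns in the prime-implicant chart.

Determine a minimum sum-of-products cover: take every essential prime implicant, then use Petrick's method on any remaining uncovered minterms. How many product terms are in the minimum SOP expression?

size-2^0 implicants → 00000(✓)  00001(✓)  00011(✓)  00100(✓)  00110(✓)  00111(✓)  01000(✓)  01001(✓)  01010(✓)  01011(✓)  01110(✓)  10000(✓)  10011(✓)  10100(✓)  10110(✓)  11010(✓)
size-2^1 implicants → -0000(✓)  -0011  -0100(✓)  -0110(✓)  -1010  0-000(✓)  0-001(✓)  0-011(✓)  0-110  00-00(✓)  00-11  000-1(✓)  0000-(✓)  001-0(✓)  0011-  01-10  010-0(✓)  010-1(✓)  0100-(✓)  0101-(✓)  10-00(✓)  101-0(✓)
size-2^2 implicants → -0-00  -01-0  0-0-1  0-00-  010--
Unchecked terms (primes): -0-00, -0011, -01-0, -1010, 0-0-1, 0-00-, 0-110, 00-11, 0011-, 01-10, 010--
Minterm coverage:
  m0 ⊆ -0-00,0-00-
  m1 ⊆ 0-0-1,0-00-
  m3 ⊆ -0011,0-0-1,00-11
  m6 ⊆ -01-0,0-110,0011-
  m7 ⊆ 00-11,0011-
  m8 ⊆ 0-00-,010--
  m9 ⊆ 0-0-1,0-00-,010--
  m10 ⊆ -1010,01-10,010--
  m11 ⊆ 0-0-1,010--
  m14 ⊆ 0-110,01-10
  m16 ⊆ -0-00 [E]
  m19 ⊆ -0011 [E]
  m26 ⊆ -1010 [E]
E = {-0-00, -0011, -1010}
Petrick residual → 0-0-1, 0-00-, 0-110, 00-11
Cover = b'd'e' + b'c'de + bc'de' + a'c'e + a'c'd' + a'cde' + a'b'de  |cover|=7

7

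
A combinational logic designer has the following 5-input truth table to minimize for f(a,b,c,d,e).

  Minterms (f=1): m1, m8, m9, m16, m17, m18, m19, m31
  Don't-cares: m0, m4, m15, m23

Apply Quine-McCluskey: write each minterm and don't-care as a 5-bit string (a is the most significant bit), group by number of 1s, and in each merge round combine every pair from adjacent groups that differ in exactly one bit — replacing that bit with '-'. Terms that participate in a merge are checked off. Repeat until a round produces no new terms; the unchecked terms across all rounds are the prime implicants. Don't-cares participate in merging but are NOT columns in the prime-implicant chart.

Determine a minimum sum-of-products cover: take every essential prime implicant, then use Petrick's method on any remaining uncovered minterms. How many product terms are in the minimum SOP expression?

[col 0] 00000*, 00001*, 00100*, 01000*, 01001*, 01111*, 10000*, 10001*, 10010*, 10011*, 10111*, 11111*
[col 1] -0000*, -0001*, -1111, 0-000*, 0-001*, 00-00, 0000-*, 0100-*, 1-111, 10-11, 100-0*, 100-1*, 1000-*, 1001-*
[col 2] -000-, 0-00-, 100--
Prime implicants: -000-, -1111, 0-00-, 00-00, 1-111, 10-11, 100--
PI chart (minterm → PIs covering it):
  1 | -000-,0-00-
  8 | 0-00-  (sole → essential)
  9 | 0-00-  (sole → essential)
  16 | -000-,100--
  17 | -000-,100--
  18 | 100--  (sole → essential)
  19 | 10-11,100--
  31 | -1111,1-111
Essential prime implicants: 0-00-, 100--
Petrick residual → -1111
Minimum SOP uses 3 PIs: bcde + a'c'd' + ab'c'

3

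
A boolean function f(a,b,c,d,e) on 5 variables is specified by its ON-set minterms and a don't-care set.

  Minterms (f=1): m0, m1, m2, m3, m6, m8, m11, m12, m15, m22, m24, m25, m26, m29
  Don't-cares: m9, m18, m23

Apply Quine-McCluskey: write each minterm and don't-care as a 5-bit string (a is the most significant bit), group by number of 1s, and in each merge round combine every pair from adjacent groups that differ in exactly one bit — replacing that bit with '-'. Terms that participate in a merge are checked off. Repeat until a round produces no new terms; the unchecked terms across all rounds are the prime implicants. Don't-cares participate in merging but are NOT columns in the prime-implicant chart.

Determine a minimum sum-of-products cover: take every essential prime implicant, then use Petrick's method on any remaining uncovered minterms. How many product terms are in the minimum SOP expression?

Round 0: 00000✓ 00001✓ 00010✓ 00011✓ 00110✓ 01000✓ 01001✓ 01011✓ 01100✓ 01111✓ 10010✓ 10110✓ 10111✓ 11000✓ 11001✓ 11010✓ 11101✓
Round 1: -0010✓ -0110✓ -1000✓ -1001✓ 0-000✓ 0-001✓ 0-011✓ 00-10✓ 000-0✓ 000-1✓ 0000-✓ 0001-✓ 01-00 01-11 010-1✓ 0100-✓ 1-010 10-10✓ 1011- 11-01 110-0 1100-✓
Round 2: -0-10 -100- 0-0-1 0-00- 000--
PIs = {-0-10, -100-, 0-0-1, 0-00-, 000--, 01-00, 01-11, 1-010, 1011-, 11-01, 110-0}
Coverage chart:
  m0: 0-00-,000--
  m1: 0-0-1,0-00-,000--
  m2: -0-10,000--
  m3: 0-0-1,000--
  m6: -0-10 ←essential
  m8: -100-,0-00-,01-00
  m11: 0-0-1,01-11
  m12: 01-00 ←essential
  m15: 01-11 ←essential
  m22: -0-10,1011-
  m24: -100-,110-0
  m25: -100-,11-01
  m26: 1-010,110-0
  m29: 11-01 ←essential
Essential: -0-10, 01-00, 01-11, 11-01
Petrick residual → 000--, 110-0
Min cover (6 terms): b'de' + a'b'c' + a'bd'e' + a'bde + abd'e + abc'e'

6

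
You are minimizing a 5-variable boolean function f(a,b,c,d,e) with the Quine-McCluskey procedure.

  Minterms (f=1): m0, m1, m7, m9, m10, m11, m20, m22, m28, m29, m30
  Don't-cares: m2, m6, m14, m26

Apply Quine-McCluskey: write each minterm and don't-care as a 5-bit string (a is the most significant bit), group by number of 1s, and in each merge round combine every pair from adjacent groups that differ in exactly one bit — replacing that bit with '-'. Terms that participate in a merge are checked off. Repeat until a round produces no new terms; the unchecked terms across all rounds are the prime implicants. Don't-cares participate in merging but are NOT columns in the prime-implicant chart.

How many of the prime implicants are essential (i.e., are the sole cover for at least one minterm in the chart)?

3

Round 0: 00000✓ 00001✓ 00010✓ 00110✓ 00111✓ 01001✓ 01010✓ 01011✓ 01110✓ 10100✓ 10110✓ 11010✓ 11100✓ 11101✓ 11110✓
Round 1: -0110✓ -1010✓ -1110✓ 0-001 0-010✓ 0-110✓ 00-10✓ 000-0 0000- 0011- 01-10✓ 010-1 0101- 1-100✓ 1-110✓ 101-0✓ 11-10✓ 111-0✓ 1110-
Round 2: --110 -1-10 0--10 1-1-0
PIs = {--110, -1-10, 0--10, 0-001, 000-0, 0000-, 0011-, 010-1, 0101-, 1-1-0, 1110-}
Coverage chart:
  m0: 000-0,0000-
  m1: 0-001,0000-
  m7: 0011- ←essential
  m9: 0-001,010-1
  m10: -1-10,0--10,0101-
  m11: 010-1,0101-
  m20: 1-1-0 ←essential
  m22: --110,1-1-0
  m28: 1-1-0,1110-
  m29: 1110- ←essential
  m30: --110,-1-10,1-1-0
Essential: 0011-, 1-1-0, 1110-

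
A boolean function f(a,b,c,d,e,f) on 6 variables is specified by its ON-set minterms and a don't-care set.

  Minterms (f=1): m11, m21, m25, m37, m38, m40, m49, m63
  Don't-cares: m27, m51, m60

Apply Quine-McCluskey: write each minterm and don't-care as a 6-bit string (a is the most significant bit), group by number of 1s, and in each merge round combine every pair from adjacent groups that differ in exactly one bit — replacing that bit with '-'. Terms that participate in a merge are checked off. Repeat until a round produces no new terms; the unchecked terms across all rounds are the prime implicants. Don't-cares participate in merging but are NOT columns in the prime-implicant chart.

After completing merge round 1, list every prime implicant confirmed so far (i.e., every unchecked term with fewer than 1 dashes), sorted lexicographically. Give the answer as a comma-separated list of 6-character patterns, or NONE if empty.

Round 0: 001011✓ 010101 011001✓ 011011✓ 100101 100110 101000 110001✓ 110011✓ 111100 111111
Round 1: 0-1011 0110-1 1100-1
PIs = {0-1011, 010101, 0110-1, 100101, 100110, 101000, 1100-1, 111100, 111111}

010101, 100101, 100110, 101000, 111100, 111111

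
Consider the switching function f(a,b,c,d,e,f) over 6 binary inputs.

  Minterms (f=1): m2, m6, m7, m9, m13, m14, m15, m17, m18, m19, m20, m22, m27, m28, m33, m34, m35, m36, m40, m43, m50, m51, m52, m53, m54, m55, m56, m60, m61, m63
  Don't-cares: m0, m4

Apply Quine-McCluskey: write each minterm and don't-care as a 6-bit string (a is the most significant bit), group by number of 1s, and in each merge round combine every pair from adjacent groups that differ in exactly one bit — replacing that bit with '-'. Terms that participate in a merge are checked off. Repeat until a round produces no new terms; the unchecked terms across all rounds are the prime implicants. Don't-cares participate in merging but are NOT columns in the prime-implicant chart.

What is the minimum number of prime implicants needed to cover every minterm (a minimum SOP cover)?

size-2^0 implicants → 000000(✓)  000010(✓)  000100(✓)  000110(✓)  000111(✓)  001001(✓)  001101(✓)  001110(✓)  001111(✓)  010001(✓)  010010(✓)  010011(✓)  010100(✓)  010110(✓)  011011(✓)  011100(✓)  100001(✓)  100010(✓)  100011(✓)  100100(✓)  101000(✓)  101011(✓)  110010(✓)  110011(✓)  110100(✓)  110101(✓)  110110(✓)  110111(✓)  111000(✓)  111100(✓)  111101(✓)  111111(✓)
size-2^1 implicants → -00010(✓)  -00100(✓)  -10010(✓)  -10011(✓)  -10100(✓)  -10110(✓)  -11100(✓)  0-0010(✓)  0-0100(✓)  0-0110(✓)  00-110(✓)  00-111(✓)  000-00(✓)  000-10(✓)  0000-0(✓)  0001-0(✓)  00011-(✓)  001-01  0011-1  00111-(✓)  01-011  01-100(✓)  010-10(✓)  0100-1  01001-(✓)  0101-0(✓)  1-0010(✓)  1-0011(✓)  1-0100(✓)  1-1000  10-011  1000-1  10001-(✓)  11-100(✓)  11-101(✓)  11-111(✓)  110-10(✓)  110-11(✓)  11001-(✓)  1101-0(✓)  1101-1(✓)  11010-(✓)  11011-(✓)  111-00  1111-1(✓)  11110-(✓)
size-2^2 implicants → --0010  --0100  -1-100  -10-10  -1001-  -101-0  0-0-10  0-01-0  00-11-  000--0  1-001-  11-1-1  11-10-  110-1-  1101--
Unchecked terms (primes): --0010, --0100, -1-100, -10-10, -1001-, -101-0, 0-0-10, 0-01-0, 00-11-, 000--0, 001-01, 0011-1, 01-011, 0100-1, 1-001-, 1-1000, 10-011, 1000-1, 11-1-1, 11-10-, 110-1-, 1101--, 111-00
Minterm coverage:
  m2 ⊆ --0010,0-0-10,000--0
  m6 ⊆ 0-0-10,0-01-0,00-11-,000--0
  m7 ⊆ 00-11- [E]
  m9 ⊆ 001-01 [E]
  m13 ⊆ 001-01,0011-1
  m14 ⊆ 00-11- [E]
  m15 ⊆ 00-11-,0011-1
  m17 ⊆ 0100-1 [E]
  m18 ⊆ --0010,-10-10,-1001-,0-0-10
  m19 ⊆ -1001-,01-011,0100-1
  m20 ⊆ --0100,-1-100,-101-0,0-01-0
  m22 ⊆ -10-10,-101-0,0-0-10,0-01-0
  m27 ⊆ 01-011 [E]
  m28 ⊆ -1-100 [E]
  m33 ⊆ 1000-1 [E]
  m34 ⊆ --0010,1-001-
  m35 ⊆ 1-001-,10-011,1000-1
  m36 ⊆ --0100 [E]
  m40 ⊆ 1-1000 [E]
  m43 ⊆ 10-011 [E]
  m50 ⊆ --0010,-10-10,-1001-,1-001-,110-1-
  m51 ⊆ -1001-,1-001-,110-1-
  m52 ⊆ --0100,-1-100,-101-0,11-10-,1101--
  m53 ⊆ 11-1-1,11-10-,1101--
  m54 ⊆ -10-10,-101-0,110-1-,1101--
  m55 ⊆ 11-1-1,110-1-,1101--
  m56 ⊆ 1-1000,111-00
  m60 ⊆ -1-100,11-10-,111-00
  m61 ⊆ 11-1-1,11-10-
  m63 ⊆ 11-1-1 [E]
E = {--0100, -1-100, 00-11-, 001-01, 01-011, 0100-1, 1-1000, 10-011, 1000-1, 11-1-1}
Petrick residual → --0010, -10-10, -1001-
Cover = c'd'ef' + c'de'f' + bde'f' + bc'ef' + bc'd'e + a'b'de + a'b'ce'f + a'bd'ef + a'bc'd'f + acd'e'f' + ab'd'ef + ab'c'd'f + abdf  |cover|=13

13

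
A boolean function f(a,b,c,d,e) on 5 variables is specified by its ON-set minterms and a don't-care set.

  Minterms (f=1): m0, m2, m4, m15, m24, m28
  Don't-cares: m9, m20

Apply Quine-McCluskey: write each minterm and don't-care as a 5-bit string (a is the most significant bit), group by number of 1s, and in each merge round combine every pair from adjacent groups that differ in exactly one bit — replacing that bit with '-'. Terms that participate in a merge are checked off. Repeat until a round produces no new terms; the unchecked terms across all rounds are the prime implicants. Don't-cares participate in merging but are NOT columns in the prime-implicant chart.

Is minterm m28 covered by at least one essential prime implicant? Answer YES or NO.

Round 0: 00000✓ 00010✓ 00100✓ 01001 01111 10100✓ 11000✓ 11100✓
Round 1: -0100 00-00 000-0 1-100 11-00
PIs = {-0100, 00-00, 000-0, 01001, 01111, 1-100, 11-00}
Coverage chart:
  m0: 00-00,000-0
  m2: 000-0 ←essential
  m4: -0100,00-00
  m15: 01111 ←essential
  m24: 11-00 ←essential
  m28: 1-100,11-00
Essential: 000-0, 01111, 11-00

YES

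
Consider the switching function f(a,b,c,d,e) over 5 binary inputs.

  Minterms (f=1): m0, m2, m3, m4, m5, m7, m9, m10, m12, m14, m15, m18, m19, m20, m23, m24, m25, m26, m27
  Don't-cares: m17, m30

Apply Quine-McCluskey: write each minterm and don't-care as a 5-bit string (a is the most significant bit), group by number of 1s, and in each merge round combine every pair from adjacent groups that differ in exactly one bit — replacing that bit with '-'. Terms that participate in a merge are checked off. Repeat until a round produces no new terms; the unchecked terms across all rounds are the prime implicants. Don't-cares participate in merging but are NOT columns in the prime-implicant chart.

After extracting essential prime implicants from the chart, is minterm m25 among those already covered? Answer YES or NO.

size-2^0 implicants → 00000(✓)  00010(✓)  00011(✓)  00100(✓)  00101(✓)  00111(✓)  01001(✓)  01010(✓)  01100(✓)  01110(✓)  01111(✓)  10001(✓)  10010(✓)  10011(✓)  10100(✓)  10111(✓)  11000(✓)  11001(✓)  11010(✓)  11011(✓)  11110(✓)
size-2^1 implicants → -0010(✓)  -0011(✓)  -0100  -0111(✓)  -1001  -1010(✓)  -1110(✓)  0-010(✓)  0-100  0-111  00-00  00-11(✓)  000-0  0001-(✓)  001-1  0010-  01-10(✓)  011-0  0111-  1-001(✓)  1-010(✓)  1-011(✓)  10-11(✓)  100-1(✓)  1001-(✓)  11-10(✓)  110-0(✓)  110-1(✓)  1100-(✓)  1101-(✓)
size-2^2 implicants → --010  -0-11  -001-  -1-10  1-0-1  1-01-  110--
Unchecked terms (primes): --010, -0-11, -001-, -0100, -1-10, -1001, 0-100, 0-111, 00-00, 000-0, 001-1, 0010-, 011-0, 0111-, 1-0-1, 1-01-, 110--
Minterm coverage:
  m0 ⊆ 00-00,000-0
  m2 ⊆ --010,-001-,000-0
  m3 ⊆ -0-11,-001-
  m4 ⊆ -0100,0-100,00-00,0010-
  m5 ⊆ 001-1,0010-
  m7 ⊆ -0-11,0-111,001-1
  m9 ⊆ -1001 [E]
  m10 ⊆ --010,-1-10
  m12 ⊆ 0-100,011-0
  m14 ⊆ -1-10,011-0,0111-
  m15 ⊆ 0-111,0111-
  m18 ⊆ --010,-001-,1-01-
  m19 ⊆ -0-11,-001-,1-0-1,1-01-
  m20 ⊆ -0100 [E]
  m23 ⊆ -0-11 [E]
  m24 ⊆ 110-- [E]
  m25 ⊆ -1001,1-0-1,110--
  m26 ⊆ --010,-1-10,1-01-,110--
  m27 ⊆ 1-0-1,1-01-,110--
E = {-0-11, -0100, -1001, 110--}

YES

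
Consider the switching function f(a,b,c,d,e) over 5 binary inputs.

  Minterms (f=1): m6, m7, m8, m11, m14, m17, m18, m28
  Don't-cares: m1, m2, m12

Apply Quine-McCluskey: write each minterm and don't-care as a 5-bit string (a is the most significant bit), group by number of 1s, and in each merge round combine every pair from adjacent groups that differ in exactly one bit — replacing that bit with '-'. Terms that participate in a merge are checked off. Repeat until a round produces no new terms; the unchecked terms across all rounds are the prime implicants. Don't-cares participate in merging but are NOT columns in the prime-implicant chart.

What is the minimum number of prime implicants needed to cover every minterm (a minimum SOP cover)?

Round 0: 00001✓ 00010✓ 00110✓ 00111✓ 01000✓ 01011 01100✓ 01110✓ 10001✓ 10010✓ 11100✓
Round 1: -0001 -0010 -1100 0-110 00-10 0011- 01-00 011-0
PIs = {-0001, -0010, -1100, 0-110, 00-10, 0011-, 01-00, 01011, 011-0}
Coverage chart:
  m6: 0-110,00-10,0011-
  m7: 0011- ←essential
  m8: 01-00 ←essential
  m11: 01011 ←essential
  m14: 0-110,011-0
  m17: -0001 ←essential
  m18: -0010 ←essential
  m28: -1100 ←essential
Essential: -0001, -0010, -1100, 0011-, 01-00, 01011
Petrick residual → 0-110
Min cover (7 terms): b'c'd'e + b'c'de' + bcd'e' + a'cde' + a'b'cd + a'bd'e' + a'bc'de

7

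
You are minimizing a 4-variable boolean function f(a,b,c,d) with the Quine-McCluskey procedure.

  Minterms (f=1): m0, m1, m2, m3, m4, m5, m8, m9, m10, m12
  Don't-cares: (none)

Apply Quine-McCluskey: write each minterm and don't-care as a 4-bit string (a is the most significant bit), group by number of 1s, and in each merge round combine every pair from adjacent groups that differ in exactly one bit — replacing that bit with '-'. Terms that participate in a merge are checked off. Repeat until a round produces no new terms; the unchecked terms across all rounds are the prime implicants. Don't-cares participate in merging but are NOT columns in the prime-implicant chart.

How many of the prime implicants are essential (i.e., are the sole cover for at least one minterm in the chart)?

[col 0] 0000*, 0001*, 0010*, 0011*, 0100*, 0101*, 1000*, 1001*, 1010*, 1100*
[col 1] -000*, -001*, -010*, -100*, 0-00*, 0-01*, 00-0*, 00-1*, 000-*, 001-*, 010-*, 1-00*, 10-0*, 100-*
[col 2] --00, -0-0, -00-, 0-0-, 00--
Prime implicants: --00, -0-0, -00-, 0-0-, 00--
PI chart (minterm → PIs covering it):
  0 | --00,-0-0,-00-,0-0-,00--
  1 | -00-,0-0-,00--
  2 | -0-0,00--
  3 | 00--  (sole → essential)
  4 | --00,0-0-
  5 | 0-0-  (sole → essential)
  8 | --00,-0-0,-00-
  9 | -00-  (sole → essential)
  10 | -0-0  (sole → essential)
  12 | --00  (sole → essential)
Essential prime implicants: --00, -0-0, -00-, 0-0-, 00--

5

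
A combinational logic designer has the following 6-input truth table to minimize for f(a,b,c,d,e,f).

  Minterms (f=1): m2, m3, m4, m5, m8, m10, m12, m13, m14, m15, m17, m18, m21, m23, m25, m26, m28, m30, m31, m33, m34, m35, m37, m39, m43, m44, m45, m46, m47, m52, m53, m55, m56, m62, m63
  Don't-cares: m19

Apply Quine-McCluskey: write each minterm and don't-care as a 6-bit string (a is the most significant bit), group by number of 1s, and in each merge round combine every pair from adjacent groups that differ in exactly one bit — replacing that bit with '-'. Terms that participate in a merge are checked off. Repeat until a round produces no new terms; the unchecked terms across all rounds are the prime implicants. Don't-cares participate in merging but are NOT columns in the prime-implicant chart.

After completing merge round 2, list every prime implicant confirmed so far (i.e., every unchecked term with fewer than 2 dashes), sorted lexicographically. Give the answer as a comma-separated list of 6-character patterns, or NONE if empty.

01-001, 11010-, 111000

size-2^0 implicants → 000010(✓)  000011(✓)  000100(✓)  000101(✓)  001000(✓)  001010(✓)  001100(✓)  001101(✓)  001110(✓)  001111(✓)  010001(✓)  010010(✓)  010011(✓)  010101(✓)  010111(✓)  011001(✓)  011010(✓)  011100(✓)  011110(✓)  011111(✓)  100001(✓)  100010(✓)  100011(✓)  100101(✓)  100111(✓)  101011(✓)  101100(✓)  101101(✓)  101110(✓)  101111(✓)  110100(✓)  110101(✓)  110111(✓)  111000  111110(✓)  111111(✓)
size-2^1 implicants → -00010(✓)  -00011(✓)  -00101(✓)  -01100(✓)  -01101(✓)  -01110(✓)  -01111(✓)  -10101(✓)  -10111(✓)  -11110(✓)  -11111(✓)  0-0010(✓)  0-0011(✓)  0-0101(✓)  0-1010(✓)  0-1100(✓)  0-1110(✓)  0-1111(✓)  00-010(✓)  00-100(✓)  00-101(✓)  00001-(✓)  00010-(✓)  001-00(✓)  001-10(✓)  0010-0(✓)  0011-0(✓)  0011-1(✓)  00110-(✓)  00111-(✓)  01-001  01-010(✓)  01-111(✓)  010-01(✓)  010-11(✓)  0100-1(✓)  01001-(✓)  0101-1(✓)  011-10(✓)  0111-0(✓)  01111-(✓)  1-0101(✓)  1-0111(✓)  1-1110(✓)  1-1111(✓)  10-011(✓)  10-101(✓)  10-111(✓)  100-01(✓)  100-11(✓)  1000-1(✓)  10001-(✓)  1001-1(✓)  101-11(✓)  1011-0(✓)  1011-1(✓)  10110-(✓)  10111-(✓)  11-111(✓)  1101-1(✓)  11010-  11111-(✓)
size-2^2 implicants → --0101  --1110(✓)  --1111(✓)  -0-101  -0001-  -011-0(✓)  -011-1(✓)  -0110-(✓)  -0111-(✓)  -1-111  -101-1  -1111-(✓)  0--010  0-001-  0-1-10  0-11-0  0-111-(✓)  00-10-  001--0  0011--(✓)  010--1  1--111  1-01-1  1-111-(✓)  10--11  10-1-1  100--1  1011--(✓)
size-2^3 implicants → --111-  -011--
Unchecked terms (primes): --0101, --111-, -0-101, -0001-, -011--, -1-111, -101-1, 0--010, 0-001-, 0-1-10, 0-11-0, 00-10-, 001--0, 01-001, 010--1, 1--111, 1-01-1, 10--11, 10-1-1, 100--1, 11010-, 111000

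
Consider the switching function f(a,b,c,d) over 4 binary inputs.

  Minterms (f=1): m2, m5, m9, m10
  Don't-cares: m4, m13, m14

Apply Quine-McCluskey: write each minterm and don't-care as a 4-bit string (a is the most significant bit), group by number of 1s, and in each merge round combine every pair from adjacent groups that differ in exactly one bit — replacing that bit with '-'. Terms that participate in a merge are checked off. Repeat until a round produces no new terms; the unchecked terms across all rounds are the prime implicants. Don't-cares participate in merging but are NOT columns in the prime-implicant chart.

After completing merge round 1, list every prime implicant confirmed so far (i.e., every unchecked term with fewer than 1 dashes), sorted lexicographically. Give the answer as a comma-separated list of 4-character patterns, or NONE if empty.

[col 0] 0010*, 0100*, 0101*, 1001*, 1010*, 1101*, 1110*
[col 1] -010, -101, 010-, 1-01, 1-10
Prime implicants: -010, -101, 010-, 1-01, 1-10

NONE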